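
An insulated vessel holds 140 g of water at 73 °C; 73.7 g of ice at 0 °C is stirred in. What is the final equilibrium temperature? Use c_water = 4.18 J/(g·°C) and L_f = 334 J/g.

T_f ≈ 20.3 °C

Setting the total heat transfer to zero:
melt ice: 73.7×334 = 24616
  meltwater 0→T: 73.7×4.18×T = 308.07 T
  water: 585.2(T − 73)
893.27 T = 42720 − 24616 = 18104
T ≈ 20.27 °C — above 0 °C, consistent with complete melting.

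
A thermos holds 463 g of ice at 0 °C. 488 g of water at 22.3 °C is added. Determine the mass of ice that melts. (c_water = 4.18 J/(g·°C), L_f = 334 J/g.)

m_melted ≈ 136 g

Water can give up m c ΔT = 488·4.18·22.3 = 45488 J before reaching 0 °C.
To melt every bit of ice: 463·334 = 154642 J.
45488 J < 154642 J, so only part of the ice melts and the system sits at 0 °C.
m_melt = 45488 / L_f = 136.2 g.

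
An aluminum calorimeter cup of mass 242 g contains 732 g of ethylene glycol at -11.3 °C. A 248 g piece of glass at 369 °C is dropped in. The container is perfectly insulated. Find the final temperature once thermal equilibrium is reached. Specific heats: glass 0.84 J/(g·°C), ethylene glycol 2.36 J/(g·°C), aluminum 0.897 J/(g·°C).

Net heat exchanged in the isolated system is zero:
248×0.84×(T − 369) + 732×2.36×(T − (-11.3)) + 242×0.897×(T − (-11.3)) = 0
(208.32 + 1727.5 + 217.07) T = 208.32×369 + 1727.5×(-11.3) + 217.07×(-11.3)
T = 54896/2152.9 ≈ 25.50 °C

T_f ≈ 25.5 °C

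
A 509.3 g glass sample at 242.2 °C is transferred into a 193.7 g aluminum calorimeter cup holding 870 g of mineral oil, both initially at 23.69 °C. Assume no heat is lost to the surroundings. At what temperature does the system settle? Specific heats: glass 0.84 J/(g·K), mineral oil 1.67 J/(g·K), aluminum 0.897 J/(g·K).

T_f ≈ 69.2 °C

Taking heat into each body as positive, Σ m c ΔT = 0:
509.3*0.84*(T − 242.2) + 870*1.67*(T − 23.69) + 193.7*0.897*(T − 23.69) = 0
427.81(T − 242.2) + 1452.9(T − 23.69) + 173.75(T − 23.69) = 0
(427.81 + 1452.9 + 173.75) T = 427.81*242.2 + 1452.9*23.69 + 173.75*23.69
T = 142151 / 2054.5 = 69.2 °C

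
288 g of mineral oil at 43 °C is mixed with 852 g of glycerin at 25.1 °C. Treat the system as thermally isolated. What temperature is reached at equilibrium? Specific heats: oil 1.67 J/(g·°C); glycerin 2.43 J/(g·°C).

T_f ≈ 28.5 °C

T_f is the heat-capacity-weighted average of the initial temperatures:
T_f = (480.96·43 + 2070.4·25.1) / (480.96 + 2070.4)
    = 72647 / 2551.3 ≈ 28.47 °C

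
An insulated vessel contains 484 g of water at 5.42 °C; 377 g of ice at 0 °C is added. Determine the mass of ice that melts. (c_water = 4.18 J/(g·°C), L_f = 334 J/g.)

Cooling the water to 0 °C releases 484×4.18×5.42 = 10965 J.
Melting all 377 g of ice would need 377×334 = 125918 J.
That's not enough to melt it all — equilibrium is at 0 °C with ice remaining.
Mass melted = 10965/334 ≈ 32.83 g.

m_melted ≈ 32.8 g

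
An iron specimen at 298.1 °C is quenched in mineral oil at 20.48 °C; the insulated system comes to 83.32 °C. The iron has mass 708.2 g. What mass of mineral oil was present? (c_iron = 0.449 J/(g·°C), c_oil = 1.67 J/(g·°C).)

m ≈ 651 g

|Q_iron| = |Q_oil|:
708.2×0.449×(298.1 − 83.32) = m×1.67×(83.32 − 20.48)
104.94 m = 68296  ⇒  m ≈ 650.8 g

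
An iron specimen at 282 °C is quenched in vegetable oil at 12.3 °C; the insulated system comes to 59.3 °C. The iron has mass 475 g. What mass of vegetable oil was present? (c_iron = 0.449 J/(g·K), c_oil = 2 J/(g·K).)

|Q_iron| = |Q_oil|:
475·0.449·(282 − 59.3) = m·2·(59.3 − 12.3)
94 m = 47496  ⇒  m ≈ 505.3 g

m ≈ 505 g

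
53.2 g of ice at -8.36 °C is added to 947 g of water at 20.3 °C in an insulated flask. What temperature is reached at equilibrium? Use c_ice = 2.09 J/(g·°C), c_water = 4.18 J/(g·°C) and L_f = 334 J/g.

T_f ≈ 14.7 °C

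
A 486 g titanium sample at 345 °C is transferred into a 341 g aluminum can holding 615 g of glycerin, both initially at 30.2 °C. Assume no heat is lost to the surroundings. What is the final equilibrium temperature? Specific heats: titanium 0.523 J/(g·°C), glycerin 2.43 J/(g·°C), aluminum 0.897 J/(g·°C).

T_f ≈ 69.1 °C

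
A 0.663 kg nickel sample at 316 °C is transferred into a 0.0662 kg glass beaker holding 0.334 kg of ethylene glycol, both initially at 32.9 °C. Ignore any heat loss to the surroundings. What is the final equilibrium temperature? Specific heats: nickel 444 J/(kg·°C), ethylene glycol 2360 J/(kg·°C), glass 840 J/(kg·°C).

T_f ≈ 106.1 °C

Let T be the final temperature. ΣQ_i = 0:
0.663·444·(T − 316) + 0.334·2360·(T − 32.9) + 0.0662·840·(T − 32.9) = 0
(294.37 + 788.24 + 55.61) T = 294.37·316 + 788.24·32.9 + 55.61·32.9
T = 120784 / 1138.2 = 106 °C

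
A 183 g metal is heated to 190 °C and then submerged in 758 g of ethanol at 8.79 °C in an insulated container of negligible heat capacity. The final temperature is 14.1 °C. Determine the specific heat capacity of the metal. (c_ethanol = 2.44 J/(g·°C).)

c ≈ 0.305 J/(g·°C)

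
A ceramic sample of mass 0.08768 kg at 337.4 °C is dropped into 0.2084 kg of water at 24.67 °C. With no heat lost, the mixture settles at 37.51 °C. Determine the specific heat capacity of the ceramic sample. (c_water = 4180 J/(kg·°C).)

c ≈ 425 J/(kg·°C)

m_s c (T_s − T_f) = m_water c_water (T_f − T_0):
0.08768·c·(337.4 − 37.51) = 0.2084·4180·(37.51 − 24.67)
26.29 c = 11185  ⇒  c ≈ 425.4 J/(kg·°C)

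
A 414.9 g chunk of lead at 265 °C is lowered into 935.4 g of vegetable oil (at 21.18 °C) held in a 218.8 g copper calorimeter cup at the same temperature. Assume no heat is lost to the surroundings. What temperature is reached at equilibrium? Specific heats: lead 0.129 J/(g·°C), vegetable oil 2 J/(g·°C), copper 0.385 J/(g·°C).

Heat gained plus heat lost sum to zero:
414.9×0.129×(T − 265) + 935.4×2×(T − 21.18) + 218.8×0.385×(T − 21.18) = 0
53.52(T − 265) + 1870.8(T − 21.18) + 84.24(T − 21.18) = 0
2008.6 T = 55591
T = 55591/2008.6 ≈ 27.68 °C

T_f ≈ 27.7 °C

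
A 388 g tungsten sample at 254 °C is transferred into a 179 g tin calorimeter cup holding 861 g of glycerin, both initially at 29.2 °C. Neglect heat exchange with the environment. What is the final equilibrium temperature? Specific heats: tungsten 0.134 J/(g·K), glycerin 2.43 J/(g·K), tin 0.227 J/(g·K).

Heat gained plus heat lost sum to zero:
388*0.134*(T − 254) + 861*2.43*(T − 29.2) + 179*0.227*(T − 29.2) = 0
51.99(T − 254) + 2092.2(T − 29.2) + 40.63(T − 29.2) = 0
2184.9 T = 75486
T ≈ 34.55 °C

T_f ≈ 34.5 °C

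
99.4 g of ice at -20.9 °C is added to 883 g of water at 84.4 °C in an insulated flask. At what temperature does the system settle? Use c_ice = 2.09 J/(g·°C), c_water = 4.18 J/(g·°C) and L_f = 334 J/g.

Let T be the final temperature. ΣQ_i = 0:
warm ice to 0 °C: 99.4×2.09×(0 − (-20.9)) = 4341.9
  latent heat to melt: 99.4×334 = 33200
  meltwater 0→T: 99.4×4.18×T = 415.49 T
  water: 3690.9(T − 84.4)
4106.4 T = 311515 − 37541 = 273974
T ≈ 66.72 °C — above 0 °C, consistent with complete melting.

T_f ≈ 66.7 °C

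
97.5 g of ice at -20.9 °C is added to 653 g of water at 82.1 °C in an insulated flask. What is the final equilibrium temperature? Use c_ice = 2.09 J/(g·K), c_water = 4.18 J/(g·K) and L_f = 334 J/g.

Net heat exchanged in the isolated system is zero:
ice -20.9→0 °C: 97.5·2.09·20.9 = 4258.9
  latent heat to melt: 97.5·334 = 32565
  meltwater 0→T: 97.5·4.18·T = 407.55 T
  water cools: 653·4.18·(T − 82.1) = 2729.5(T − 82.1)
3137.1 T = 224095 − 36824 = 187271
T ≈ 59.70 °C. Since T > 0 °C, the all-ice-melts assumption holds.

T_f ≈ 59.7 °C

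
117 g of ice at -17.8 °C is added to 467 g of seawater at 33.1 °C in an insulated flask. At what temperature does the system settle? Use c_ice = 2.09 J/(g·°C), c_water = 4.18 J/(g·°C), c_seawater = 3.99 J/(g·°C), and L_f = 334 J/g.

Net heat exchanged in the isolated system is zero:
warm ice to 0 °C: 117×2.09×(0 − (-17.8)) = 4352.6
  fusion: m_ice L_f = 117×334 = 39078
  meltwater 0→T: 117×4.18×T = 489.06 T
  seawater cools: 467×3.99×(T − 33.1) = 1863.3(T − 33.1)
2352.4 T = 61676 − 43431 = 18246
T ≈ 7.76 °C — above 0 °C, consistent with complete melting.

T_f ≈ 7.8 °C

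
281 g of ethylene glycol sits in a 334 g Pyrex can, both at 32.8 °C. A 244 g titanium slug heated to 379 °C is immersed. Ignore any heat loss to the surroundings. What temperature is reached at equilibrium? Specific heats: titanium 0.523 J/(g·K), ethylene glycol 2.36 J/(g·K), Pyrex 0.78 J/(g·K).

T_f ≈ 74.8 °C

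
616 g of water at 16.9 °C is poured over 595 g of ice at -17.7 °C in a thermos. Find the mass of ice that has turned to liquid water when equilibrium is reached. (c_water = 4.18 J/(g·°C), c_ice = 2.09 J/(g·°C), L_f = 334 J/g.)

m_melted ≈ 64.4 g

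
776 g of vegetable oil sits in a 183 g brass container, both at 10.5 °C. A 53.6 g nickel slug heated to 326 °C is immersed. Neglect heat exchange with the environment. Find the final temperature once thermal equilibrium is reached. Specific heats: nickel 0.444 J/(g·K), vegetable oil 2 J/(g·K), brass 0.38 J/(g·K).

Heat gained plus heat lost sum to zero:
53.6·0.444·(T − 326) + 776·2·(T − 10.5) + 183·0.38·(T − 10.5) = 0
23.8(T − 326) + 1552(T − 10.5) + 69.54(T − 10.5) = 0
1645.3 T = 24784
T = 24784/1645.3 ≈ 15.06 °C

T_f ≈ 15.1 °C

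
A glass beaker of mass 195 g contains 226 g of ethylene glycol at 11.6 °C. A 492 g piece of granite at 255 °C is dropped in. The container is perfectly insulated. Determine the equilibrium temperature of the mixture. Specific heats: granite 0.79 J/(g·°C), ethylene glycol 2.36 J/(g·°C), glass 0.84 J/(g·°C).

T_f ≈ 98.7 °C

Energy conservation, ΣQ = 0:
492*0.79*(T − 255) + 226*2.36*(T − 11.6) + 195*0.84*(T − 11.6) = 0
(388.68 + 533.36 + 163.8) T = 388.68*255 + 533.36*11.6 + 163.8*11.6
T = 107200 / 1085.8 = 98.7 °C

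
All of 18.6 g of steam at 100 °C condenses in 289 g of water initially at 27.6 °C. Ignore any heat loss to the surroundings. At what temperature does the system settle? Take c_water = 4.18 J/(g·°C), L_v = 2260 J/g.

T_f ≈ 64.7 °C

Sum of m c ΔT and latent-heat terms is zero:
steam→water at 100 °C releases m L_v = 18.6·2260 = 42036; condensed water 100 °C→T: 77.75(T − 100); water warms: 289·4.18·(T − 27.6) = 1208(T − 27.6)
1285.8 T = 42036 + 7774.8 + 33341 = 83152
T ≈ 64.67 °C — below 100 °C, confirming all the steam condensed.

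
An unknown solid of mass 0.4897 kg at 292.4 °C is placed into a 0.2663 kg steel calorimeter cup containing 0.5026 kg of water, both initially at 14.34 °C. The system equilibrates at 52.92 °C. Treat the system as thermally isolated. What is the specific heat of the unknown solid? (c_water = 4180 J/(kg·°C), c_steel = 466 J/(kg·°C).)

c ≈ 732 J/(kg·°C)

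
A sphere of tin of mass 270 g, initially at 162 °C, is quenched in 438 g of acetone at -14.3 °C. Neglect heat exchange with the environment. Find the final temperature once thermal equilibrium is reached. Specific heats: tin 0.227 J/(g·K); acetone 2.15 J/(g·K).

T_f ≈ -3.5 °C

Net heat exchanged in the isolated system is zero:
270×0.227×(T − 162) + 438×2.15×(T − (-14.3)) = 0
61.29(T − 162) + 941.7(T − (-14.3)) = 0
1003 T = -3537.3
T = -3537.3/1003 ≈ -3.53 °C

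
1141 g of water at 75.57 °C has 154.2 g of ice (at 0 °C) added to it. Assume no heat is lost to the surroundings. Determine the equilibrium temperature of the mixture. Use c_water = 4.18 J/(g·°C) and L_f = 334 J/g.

Taking heat into each body as positive, Σ m c ΔT = 0:
melt ice: 154.2·334 = 51503
  meltwater 0→T: 154.2·4.18·T = 644.56 T
  water: 4769.4(T − 75.57)
5413.9 T = 360422 − 51503 = 308919
T ≈ 57.06 °C. Since T > 0 °C, the all-ice-melts assumption holds.

T_f ≈ 57.1 °C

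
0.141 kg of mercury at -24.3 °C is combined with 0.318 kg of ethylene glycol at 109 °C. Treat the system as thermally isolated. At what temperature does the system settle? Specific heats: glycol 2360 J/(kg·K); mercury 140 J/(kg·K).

T_f ≈ 105.6 °C

Heat lost by the glycol equals heat gained by the mercury:
0.318×2360×(109 − T) = 0.141×140×(T − (-24.3))
750.48(109 − T) = 19.74(T − (-24.3))
770.22 T = 81323  ⇒  T ≈ 105.58 °C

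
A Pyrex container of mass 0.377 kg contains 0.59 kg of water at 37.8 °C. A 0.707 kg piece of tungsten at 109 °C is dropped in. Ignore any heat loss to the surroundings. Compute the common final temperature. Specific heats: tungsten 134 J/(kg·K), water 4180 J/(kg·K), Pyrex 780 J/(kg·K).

Energy conservation, ΣQ = 0:
0.707*134*(T − 109) + 0.59*4180*(T − 37.8) + 0.377*780*(T − 37.8) = 0
94.74(T − 109) + 2466.2(T − 37.8) + 294.06(T − 37.8) = 0
(94.74 + 2466.2 + 294.06) T = 94.74*109 + 2466.2*37.8 + 294.06*37.8
T = 114664 / 2855 = 40.2 °C

T_f ≈ 40.2 °C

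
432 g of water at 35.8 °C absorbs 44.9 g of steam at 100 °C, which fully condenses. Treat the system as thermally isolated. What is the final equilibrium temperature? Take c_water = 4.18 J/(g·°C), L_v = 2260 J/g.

Energy balance with sensible and latent terms:
latent heat released on condensation: 44.9·2260 = 101474
  condensate cools 100→T: 44.9·4.18·(T − 100) = 187.68(T − 100)
  water warms: 432·4.18·(T − 35.8) = 1805.8(T − 35.8)
1993.4 T = 101474 + 18768 + 64646 = 184888
T ≈ 92.75 °C — below 100 °C, confirming all the steam condensed.

T_f ≈ 92.7 °C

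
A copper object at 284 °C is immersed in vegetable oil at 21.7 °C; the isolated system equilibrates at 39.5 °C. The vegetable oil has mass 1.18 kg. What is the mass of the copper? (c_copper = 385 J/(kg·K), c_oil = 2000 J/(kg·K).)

m ≈ 0.446 kg

|Q_copper| = |Q_oil|:
m×385×(284 − 39.5) = 1.18×2000×(39.5 − 21.7)
94132 m = 42008  ⇒  m ≈ 0.4463 kg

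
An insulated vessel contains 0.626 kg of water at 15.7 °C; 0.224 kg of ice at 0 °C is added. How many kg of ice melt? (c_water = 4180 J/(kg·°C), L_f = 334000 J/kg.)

Heat available from the water dropping to 0 °C: 0.626×4180×15.7 = 41082 J.
To melt every bit of ice: 0.224×334000 = 74816 J.
Since 41082 < 74816 J, not all the ice melts; equilibrium is at 0 °C.
Mass melted = 41082/334000 ≈ 0.123 kg.

m_melted ≈ 0.123 kg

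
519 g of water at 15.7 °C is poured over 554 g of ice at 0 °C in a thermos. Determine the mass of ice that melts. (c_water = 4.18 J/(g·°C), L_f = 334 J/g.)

Cooling the water to 0 °C releases 519·4.18·15.7 = 34060 J.
To melt every bit of ice: 554·334 = 185036 J.
34060 J < 185036 J, so only part of the ice melts and the system sits at 0 °C.
Mass melted = 34060/334 ≈ 102 g.

m_melted ≈ 102 g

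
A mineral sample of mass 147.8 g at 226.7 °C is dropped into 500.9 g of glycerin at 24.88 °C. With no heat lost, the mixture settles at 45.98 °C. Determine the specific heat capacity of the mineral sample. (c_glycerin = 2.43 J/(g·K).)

c ≈ 0.962 J/(g·K)

Heat lost by the mineral sample = heat gained by the glycerin:
147.8×c×(226.7 − 45.98) = 500.9×2.43×(45.98 − 24.88)
26710 c = 25683  ⇒  c ≈ 0.9615 J/(g·K)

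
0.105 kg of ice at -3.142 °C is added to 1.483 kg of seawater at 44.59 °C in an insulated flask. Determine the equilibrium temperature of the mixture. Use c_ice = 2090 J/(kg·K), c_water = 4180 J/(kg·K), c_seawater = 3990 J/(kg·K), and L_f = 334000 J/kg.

T_f ≈ 35.9 °C

Let T be the final temperature. ΣQ_i = 0:
ice -3.142→0 °C: 0.105·2090·3.142 = 689.51; melt ice: 0.105·334000 = 35070; meltwater 0→T: 0.105·4180·T = 438.9 T; seawater cools: 1.483·3990·(T − 44.59) = 5917.2(T − 44.59)
6356.1 T = 263847 − 35760 = 228087
T ≈ 35.88 °C (positive, so assuming full melt was valid).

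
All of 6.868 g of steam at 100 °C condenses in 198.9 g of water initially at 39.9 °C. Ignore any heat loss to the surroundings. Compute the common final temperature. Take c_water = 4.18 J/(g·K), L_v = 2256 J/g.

Let T be the final temperature. ΣQ_i = 0:
condense steam: −6.868×2256 = −15494
  condensate cools 100→T: 6.868×4.18×(T − 100) = 28.71(T − 100)
  water warms: 198.9×4.18×(T − 39.9) = 831.4(T − 39.9)
860.11 T = 15494 + 2870.8 + 33173 = 51538
T ≈ 59.92 °C (< 100 °C, so full condensation is consistent).

T_f ≈ 59.9 °C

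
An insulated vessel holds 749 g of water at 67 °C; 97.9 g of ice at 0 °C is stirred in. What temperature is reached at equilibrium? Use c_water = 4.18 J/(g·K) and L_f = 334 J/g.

T_f ≈ 50.0 °C

Sum of m c ΔT and latent-heat terms is zero:
fusion: m_ice L_f = 97.9·334 = 32699; meltwater 0→T: 97.9·4.18·T = 409.22 T; water cools: 749·4.18·(T − 67) = 3130.8(T − 67)
3540 T = 209765 − 32699 = 177066
T ≈ 50.02 °C. Since T > 0 °C, the all-ice-melts assumption holds.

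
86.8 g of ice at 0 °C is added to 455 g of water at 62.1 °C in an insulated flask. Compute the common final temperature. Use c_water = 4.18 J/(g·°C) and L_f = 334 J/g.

Heat gained plus heat lost sum to zero:
latent heat to melt: 86.8·334 = 28991
  meltwater 0→T: 86.8·4.18·T = 362.82 T
  water cools: 455·4.18·(T − 62.1) = 1901.9(T − 62.1)
2264.7 T = 118108 − 28991 = 89117
T ≈ 39.35 °C. Since T > 0 °C, the all-ice-melts assumption holds.

T_f ≈ 39.3 °C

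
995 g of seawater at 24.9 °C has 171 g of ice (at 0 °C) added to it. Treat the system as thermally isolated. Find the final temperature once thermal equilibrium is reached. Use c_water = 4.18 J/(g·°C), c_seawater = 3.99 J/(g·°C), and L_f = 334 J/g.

T_f ≈ 8.9 °C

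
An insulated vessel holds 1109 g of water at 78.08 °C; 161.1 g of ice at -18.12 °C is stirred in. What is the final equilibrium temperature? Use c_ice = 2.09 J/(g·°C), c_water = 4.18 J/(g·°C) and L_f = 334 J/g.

T_f ≈ 56.9 °C

Energy balance with sensible and latent terms:
ice -18.12→0 °C: 161.1·2.09·18.12 = 6101
  latent heat to melt: 161.1·334 = 53807
  meltwater 0→T: 161.1·4.18·T = 673.4 T
  water: 4635.6(T − 78.08)
5309 T = 361949 − 59908 = 302041
T ≈ 56.89 °C. Since T > 0 °C, the all-ice-melts assumption holds.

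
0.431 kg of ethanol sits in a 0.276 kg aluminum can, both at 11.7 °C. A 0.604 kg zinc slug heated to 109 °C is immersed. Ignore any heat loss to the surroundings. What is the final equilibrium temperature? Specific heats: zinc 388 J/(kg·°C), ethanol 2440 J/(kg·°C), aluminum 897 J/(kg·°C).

T_f ≈ 26.6 °C

Heat gained plus heat lost sum to zero:
0.604×388×(T − 109) + 0.431×2440×(T − 11.7) + 0.276×897×(T − 11.7) = 0
234.35(T − 109) + 1051.6(T − 11.7) + 247.57(T − 11.7) = 0
1533.6 T = 40745
T ≈ 26.57 °C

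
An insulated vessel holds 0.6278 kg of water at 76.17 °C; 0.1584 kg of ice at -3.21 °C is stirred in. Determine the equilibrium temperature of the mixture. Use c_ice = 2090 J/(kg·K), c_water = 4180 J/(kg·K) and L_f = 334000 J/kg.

T_f ≈ 44.4 °C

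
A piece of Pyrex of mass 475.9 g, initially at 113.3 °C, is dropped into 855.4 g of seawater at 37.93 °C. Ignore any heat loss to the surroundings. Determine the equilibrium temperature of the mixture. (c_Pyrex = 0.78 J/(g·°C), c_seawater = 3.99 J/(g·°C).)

Energy conservation, ΣQ = 0:
475.9×0.78×(T − 113.3) + 855.4×3.99×(T − 37.93) = 0
371.2(T − 113.3) + 3413(T − 37.93) = 0
3784.2 T = 171514
T ≈ 45.32 °C

T_f ≈ 45.3 °C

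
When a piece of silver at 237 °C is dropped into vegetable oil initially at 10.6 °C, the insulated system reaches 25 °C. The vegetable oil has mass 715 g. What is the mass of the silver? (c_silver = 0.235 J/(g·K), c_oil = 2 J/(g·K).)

Heat gained plus heat lost sum to zero:
m×0.235×(25 − 237) + 715×2×(25 − 10.6) = 0
-49.82 m = -20592
m = -20592/-49.82 ≈ 413.3 g

m ≈ 413 g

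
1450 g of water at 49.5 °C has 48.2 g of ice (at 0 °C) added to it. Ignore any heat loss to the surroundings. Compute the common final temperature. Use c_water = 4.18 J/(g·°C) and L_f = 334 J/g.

Heat gained plus heat lost sum to zero:
melt ice: 48.2×334 = 16099; meltwater 0→T: 48.2×4.18×T = 201.48 T; water: 6061(T − 49.5)
6262.5 T = 300020 − 16099 = 283921
T ≈ 45.34 °C — above 0 °C, consistent with complete melting.

T_f ≈ 45.3 °C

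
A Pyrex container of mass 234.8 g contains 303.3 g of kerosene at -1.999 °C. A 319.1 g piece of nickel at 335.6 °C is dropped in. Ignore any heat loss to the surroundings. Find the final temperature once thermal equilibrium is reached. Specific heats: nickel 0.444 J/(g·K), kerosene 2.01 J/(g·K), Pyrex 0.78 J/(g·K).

T_f ≈ 49.2 °C

Energy conservation, ΣQ = 0:
319.1*0.444*(T − 335.6) + 303.3*2.01*(T − (-1.999)) + 234.8*0.78*(T − (-1.999)) = 0
(141.68 + 609.63 + 183.14) T = 141.68*335.6 + 609.63*(-1.999) + 183.14*(-1.999)
T ≈ 49.19 °C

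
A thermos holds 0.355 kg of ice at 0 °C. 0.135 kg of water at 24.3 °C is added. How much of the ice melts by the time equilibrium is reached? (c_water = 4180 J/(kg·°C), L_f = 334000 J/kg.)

m_melted ≈ 0.0411 kg

Cooling the water to 0 °C releases 0.135·4180·24.3 = 13712 J.
Melting all 0.355 kg of ice would need 0.355·334000 = 118570 J.
Since 13712 < 118570 J, not all the ice melts; equilibrium is at 0 °C.
m_melted·334000 = 13712  ⇒  m_melted ≈ 0.04106 kg.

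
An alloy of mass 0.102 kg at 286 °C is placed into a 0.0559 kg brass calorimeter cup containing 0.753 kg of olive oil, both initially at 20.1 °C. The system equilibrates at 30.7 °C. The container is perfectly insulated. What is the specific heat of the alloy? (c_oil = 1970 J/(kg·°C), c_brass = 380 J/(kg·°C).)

Setting the total heat transfer to zero:
0.102·c·(30.7 − 286) + 0.753·1970·(30.7 − 20.1) + 0.0559·380·(30.7 − 20.1) = 0
-26.04 c = -15949
c = -15949/-26.04 ≈ 612.5 J/(kg·°C)

c ≈ 612 J/(kg·°C)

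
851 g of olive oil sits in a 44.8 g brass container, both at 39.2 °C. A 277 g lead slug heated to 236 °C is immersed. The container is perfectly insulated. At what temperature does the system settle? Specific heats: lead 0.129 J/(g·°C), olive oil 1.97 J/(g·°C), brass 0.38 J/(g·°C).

Net heat exchanged in the isolated system is zero:
277·0.129·(T − 236) + 851·1.97·(T − 39.2) + 44.8·0.38·(T − 39.2) = 0
35.73(T − 236) + 1676.5(T − 39.2) + 17.02(T − 39.2) = 0
(35.73 + 1676.5 + 17.02) T = 35.73·236 + 1676.5·39.2 + 17.02·39.2
T = 74818 / 1729.2 = 43.3 °C

T_f ≈ 43.3 °C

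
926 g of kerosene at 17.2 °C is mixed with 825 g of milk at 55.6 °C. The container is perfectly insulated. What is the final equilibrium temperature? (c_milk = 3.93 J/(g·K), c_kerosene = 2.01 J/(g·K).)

T_f ≈ 41.6 °C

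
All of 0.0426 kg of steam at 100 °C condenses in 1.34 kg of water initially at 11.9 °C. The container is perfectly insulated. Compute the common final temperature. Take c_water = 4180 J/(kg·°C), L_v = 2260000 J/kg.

T_f ≈ 31.3 °C

Taking heat into each body as positive, Σ m c ΔT = 0:
condense steam: −0.0426·2260000 = −96276; condensed water 100 °C→T: 178.07(T − 100); water warms: 1.34·4180·(T − 11.9) = 5601.2(T − 11.9)
5779.3 T = 96276 + 17807 + 66654 = 180737
T ≈ 31.27 °C — below 100 °C, confirming all the steam condensed.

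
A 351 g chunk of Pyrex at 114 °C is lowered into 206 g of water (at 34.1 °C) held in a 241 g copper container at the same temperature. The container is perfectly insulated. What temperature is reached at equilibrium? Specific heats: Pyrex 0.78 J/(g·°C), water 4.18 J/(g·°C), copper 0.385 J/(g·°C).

Setting the total heat transfer to zero:
351*0.78*(T − 114) + 206*4.18*(T − 34.1) + 241*0.385*(T − 34.1) = 0
(273.78 + 861.08 + 92.78) T = 273.78*114 + 861.08*34.1 + 92.78*34.1
T = 63738/1227.6 ≈ 51.92 °C

T_f ≈ 51.9 °C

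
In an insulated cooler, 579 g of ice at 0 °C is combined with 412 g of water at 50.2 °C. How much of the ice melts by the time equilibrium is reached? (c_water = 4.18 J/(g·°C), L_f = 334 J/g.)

m_melted ≈ 259 g

Cooling the water to 0 °C releases 412·4.18·50.2 = 86452 J.
To melt every bit of ice: 579·334 = 193386 J.
86452 J < 193386 J, so only part of the ice melts and the system sits at 0 °C.
Mass melted = 86452/334 ≈ 258.8 g.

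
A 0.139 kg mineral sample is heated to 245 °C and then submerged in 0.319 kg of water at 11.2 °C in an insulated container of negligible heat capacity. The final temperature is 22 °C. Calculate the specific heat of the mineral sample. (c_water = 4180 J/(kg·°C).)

c ≈ 465 J/(kg·°C)

m_s c (T_s − T_f) = m_water c_water (T_f − T_0):
0.139×c×(245 − 22) = 0.319×4180×(22 − 11.2)
31 c = 14401  ⇒  c ≈ 464.6 J/(kg·°C)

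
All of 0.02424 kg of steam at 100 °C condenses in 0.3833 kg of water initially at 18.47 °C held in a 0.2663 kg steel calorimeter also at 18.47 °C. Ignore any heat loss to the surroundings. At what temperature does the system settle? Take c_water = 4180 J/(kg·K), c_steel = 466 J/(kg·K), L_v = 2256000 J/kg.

T_f ≈ 52.9 °C

Energy conservation, ΣQ = 0:
steam→water at 100 °C releases m L_v = 0.02424·2256000 = 54685
  condensate cools 100→T: 0.02424·4180·(T − 100) = 101.32(T − 100)
  original water: 1602.2(T − 18.47)
  cup: 124.1(T − 18.47)
1827.6 T = 54685 + 10132 + 31885 = 96702
T ≈ 52.91 °C (< 100 °C, so full condensation is consistent).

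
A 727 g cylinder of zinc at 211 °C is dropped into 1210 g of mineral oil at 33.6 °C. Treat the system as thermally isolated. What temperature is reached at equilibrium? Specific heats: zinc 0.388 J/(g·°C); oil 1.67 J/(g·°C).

T_f ≈ 55.3 °C

Heat lost by the zinc equals heat gained by the oil:
727·0.388·(211 − T) = 1210·1.67·(T − 33.6)
282.08(211 − T) = 2020.7(T − 33.6)
2302.8 T = 127414  ⇒  T ≈ 55.33 °C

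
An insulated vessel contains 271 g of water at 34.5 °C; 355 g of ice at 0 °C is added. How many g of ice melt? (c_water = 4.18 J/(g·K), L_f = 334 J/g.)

m_melted ≈ 117 g

Heat available from the water dropping to 0 °C: 271·4.18·34.5 = 39081 J.
To melt every bit of ice: 355·334 = 118570 J.
Since 39081 < 118570 J, not all the ice melts; equilibrium is at 0 °C.
m_melt = 39081 / L_f = 117 g.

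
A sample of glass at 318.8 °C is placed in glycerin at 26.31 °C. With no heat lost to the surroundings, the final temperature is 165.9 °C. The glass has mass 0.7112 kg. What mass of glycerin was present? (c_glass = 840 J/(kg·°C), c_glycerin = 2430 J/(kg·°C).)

m ≈ 0.269 kg

Taking heat into each body as positive, Σ m c ΔT = 0:
0.7112·840·(165.9 − 318.8) + m·2430·(165.9 − 26.31) = 0
339204 m = 91344
m = 91344/339204 ≈ 0.2693 kg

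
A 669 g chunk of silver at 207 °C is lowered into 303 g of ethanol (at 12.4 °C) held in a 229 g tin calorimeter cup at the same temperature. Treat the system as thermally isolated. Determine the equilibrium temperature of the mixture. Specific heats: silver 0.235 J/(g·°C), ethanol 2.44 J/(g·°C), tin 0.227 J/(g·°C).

T_f ≈ 44.7 °C

Conservation of energy gives ΣQ = 0:
669*0.235*(T − 207) + 303*2.44*(T − 12.4) + 229*0.227*(T − 12.4) = 0
157.22(T − 207) + 739.32(T − 12.4) + 51.98(T − 12.4) = 0
948.52 T = 42356
T = 42356 / 948.52 = 44.7 °C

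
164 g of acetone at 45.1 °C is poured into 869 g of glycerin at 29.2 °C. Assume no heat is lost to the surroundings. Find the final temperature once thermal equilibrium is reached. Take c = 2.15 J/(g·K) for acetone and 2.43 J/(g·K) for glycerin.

Taking heat into each body as positive, Σ m c ΔT = 0:
164·2.15·(T − 45.1) + 869·2.43·(T − 29.2) = 0
352.6(T − 45.1) + 2111.7(T − 29.2) = 0
(352.6 + 2111.7) T = 352.6·45.1 + 2111.7·29.2
T ≈ 31.48 °C

T_f ≈ 31.5 °C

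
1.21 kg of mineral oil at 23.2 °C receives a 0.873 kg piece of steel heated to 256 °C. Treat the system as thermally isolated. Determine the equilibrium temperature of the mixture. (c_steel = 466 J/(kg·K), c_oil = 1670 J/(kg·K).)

T_f ≈ 62.2 °C

T_f = Σ m_i c_i T_i / Σ m_i c_i:
T_f = (406.82*256 + 2020.7*23.2) / (406.82 + 2020.7)
    = 151026 / 2427.5 ≈ 62.21 °C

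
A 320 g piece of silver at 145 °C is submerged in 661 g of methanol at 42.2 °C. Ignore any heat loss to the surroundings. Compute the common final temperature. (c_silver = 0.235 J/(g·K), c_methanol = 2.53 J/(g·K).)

T_f ≈ 46.6 °C

Let T be the final temperature. ΣQ_i = 0:
320·0.235·(T − 145) + 661·2.53·(T − 42.2) = 0
75.2(T − 145) + 1672.3(T − 42.2) = 0
(75.2 + 1672.3) T = 75.2·145 + 1672.3·42.2
T = 81476/1747.5 ≈ 46.62 °C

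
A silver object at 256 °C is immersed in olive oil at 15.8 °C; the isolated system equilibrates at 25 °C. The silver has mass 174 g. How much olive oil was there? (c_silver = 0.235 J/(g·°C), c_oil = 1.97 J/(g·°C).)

m ≈ 521 g

|Q_silver| = |Q_oil|:
174×0.235×(256 − 25) = m×1.97×(25 − 15.8)
18.12 m = 9445.6  ⇒  m ≈ 521.2 g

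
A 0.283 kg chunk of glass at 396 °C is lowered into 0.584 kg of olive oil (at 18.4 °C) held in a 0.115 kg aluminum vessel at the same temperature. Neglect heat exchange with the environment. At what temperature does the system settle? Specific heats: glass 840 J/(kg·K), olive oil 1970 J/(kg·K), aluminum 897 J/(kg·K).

T_f ≈ 78.6 °C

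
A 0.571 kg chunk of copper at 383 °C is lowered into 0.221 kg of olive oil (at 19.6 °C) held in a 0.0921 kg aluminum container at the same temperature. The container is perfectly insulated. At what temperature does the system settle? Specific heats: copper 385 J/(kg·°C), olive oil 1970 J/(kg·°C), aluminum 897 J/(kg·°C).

T_f ≈ 127.9 °C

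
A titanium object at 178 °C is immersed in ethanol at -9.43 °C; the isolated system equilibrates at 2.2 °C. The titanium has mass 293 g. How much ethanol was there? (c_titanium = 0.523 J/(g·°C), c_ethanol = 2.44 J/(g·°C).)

Heat lost by the titanium = heat gained by the ethanol:
293×0.523×(178 − 2.2) = m×2.44×(2.2 − (-9.43))
28.38 m = 26939  ⇒  m ≈ 949.3 g

m ≈ 949 g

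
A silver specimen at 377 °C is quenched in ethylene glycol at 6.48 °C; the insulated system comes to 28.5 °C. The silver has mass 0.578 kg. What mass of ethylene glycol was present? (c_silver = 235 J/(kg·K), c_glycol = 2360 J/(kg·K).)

|Q_silver| = |Q_glycol|:
0.578·235·(377 − 28.5) = m·2360·(28.5 − 6.48)
51967 m = 47337  ⇒  m ≈ 0.9109 kg

m ≈ 0.911 kg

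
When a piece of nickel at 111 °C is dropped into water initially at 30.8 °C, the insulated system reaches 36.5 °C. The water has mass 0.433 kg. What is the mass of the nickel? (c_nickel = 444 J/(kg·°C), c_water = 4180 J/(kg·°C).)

Heat lost by the nickel = heat gained by the water:
m·444·(111 − 36.5) = 0.433·4180·(36.5 − 30.8)
33078 m = 10317  ⇒  m ≈ 0.3119 kg

m ≈ 0.312 kg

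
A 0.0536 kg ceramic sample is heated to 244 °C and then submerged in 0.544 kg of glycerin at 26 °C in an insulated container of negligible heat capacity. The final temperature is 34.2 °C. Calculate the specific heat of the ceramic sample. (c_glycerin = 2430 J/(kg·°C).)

Heat gained plus heat lost sum to zero:
0.0536·c·(34.2 − 244) + 0.544·2430·(34.2 − 26) = 0
-11.25 c = -10840
c = -10840/-11.25 ≈ 963.9 J/(kg·°C)

c ≈ 964 J/(kg·°C)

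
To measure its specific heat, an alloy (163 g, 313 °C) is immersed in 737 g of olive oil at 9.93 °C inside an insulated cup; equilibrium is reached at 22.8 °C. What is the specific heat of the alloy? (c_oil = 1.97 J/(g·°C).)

c ≈ 0.395 J/(g·°C)

m_s c (T_s − T_f) = m_oil c_oil (T_f − T_0):
163×c×(313 − 22.8) = 737×1.97×(22.8 − 9.93)
47303 c = 18686  ⇒  c ≈ 0.395 J/(g·°C)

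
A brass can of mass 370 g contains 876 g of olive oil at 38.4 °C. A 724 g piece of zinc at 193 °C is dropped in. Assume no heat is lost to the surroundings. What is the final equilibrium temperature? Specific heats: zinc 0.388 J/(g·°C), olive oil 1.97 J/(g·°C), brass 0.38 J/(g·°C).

T_f ≈ 58.6 °C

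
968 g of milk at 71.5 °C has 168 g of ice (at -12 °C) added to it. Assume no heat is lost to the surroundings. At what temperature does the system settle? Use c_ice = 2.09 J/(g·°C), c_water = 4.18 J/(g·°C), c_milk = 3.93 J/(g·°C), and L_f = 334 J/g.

T_f ≈ 47.0 °C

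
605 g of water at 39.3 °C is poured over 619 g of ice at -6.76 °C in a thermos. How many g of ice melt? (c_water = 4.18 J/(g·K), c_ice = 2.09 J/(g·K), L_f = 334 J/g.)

m_melted ≈ 271 g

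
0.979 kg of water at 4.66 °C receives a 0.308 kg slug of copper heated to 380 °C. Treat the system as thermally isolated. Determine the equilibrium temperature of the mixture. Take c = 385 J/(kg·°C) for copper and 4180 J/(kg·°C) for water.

Let T be the final temperature. ΣQ_i = 0:
0.308*385*(T − 380) + 0.979*4180*(T − 4.66) = 0
118.58(T − 380) + 4092.2(T − 4.66) = 0
(118.58 + 4092.2) T = 118.58*380 + 4092.2*4.66
T = 64130/4210.8 ≈ 15.23 °C

T_f ≈ 15.2 °C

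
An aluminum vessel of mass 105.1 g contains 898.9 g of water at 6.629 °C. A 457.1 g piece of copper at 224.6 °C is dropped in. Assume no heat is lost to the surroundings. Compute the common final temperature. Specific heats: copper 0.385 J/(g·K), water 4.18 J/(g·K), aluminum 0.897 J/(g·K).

T_f ≈ 16.2 °C

Heat gained plus heat lost sum to zero:
457.1×0.385×(T − 224.6) + 898.9×4.18×(T − 6.629) + 105.1×0.897×(T − 6.629) = 0
175.98(T − 224.6) + 3757.4(T − 6.629) + 94.27(T − 6.629) = 0
4027.7 T = 65059
T = 65059/4027.7 ≈ 16.15 °C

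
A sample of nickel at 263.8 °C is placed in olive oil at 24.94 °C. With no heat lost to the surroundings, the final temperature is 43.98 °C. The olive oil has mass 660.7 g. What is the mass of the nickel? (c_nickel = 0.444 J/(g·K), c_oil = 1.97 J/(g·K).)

m ≈ 254 g

Net heat exchanged in the isolated system is zero:
m·0.444·(43.98 − 263.8) + 660.7·1.97·(43.98 − 24.94) = 0
-97.6 m = -24782
m = -24782/-97.6 ≈ 253.9 g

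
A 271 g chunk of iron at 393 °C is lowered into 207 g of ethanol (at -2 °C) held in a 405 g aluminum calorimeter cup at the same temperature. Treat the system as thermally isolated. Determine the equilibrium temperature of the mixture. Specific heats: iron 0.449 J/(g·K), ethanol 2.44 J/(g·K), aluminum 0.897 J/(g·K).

T_f ≈ 46.5 °C

Heat gained plus heat lost sum to zero:
271*0.449*(T − 393) + 207*2.44*(T − (-2)) + 405*0.897*(T − (-2)) = 0
121.68(T − 393) + 505.08(T − (-2)) + 363.29(T − (-2)) = 0
(121.68 + 505.08 + 363.29) T = 121.68*393 + 505.08*(-2) + 363.29*(-2)
T = 46083 / 990.04 = 46.5 °C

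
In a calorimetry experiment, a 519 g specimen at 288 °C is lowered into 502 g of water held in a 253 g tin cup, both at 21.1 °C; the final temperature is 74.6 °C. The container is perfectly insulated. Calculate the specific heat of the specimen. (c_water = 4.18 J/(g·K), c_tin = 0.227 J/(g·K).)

c ≈ 1.04 J/(g·K)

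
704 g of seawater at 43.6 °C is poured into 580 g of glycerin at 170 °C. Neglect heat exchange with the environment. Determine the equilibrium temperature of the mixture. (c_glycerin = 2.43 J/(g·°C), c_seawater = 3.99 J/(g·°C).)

Net heat exchanged in the isolated system is zero:
580*2.43*(T − 170) + 704*3.99*(T − 43.6) = 0
4218.4 T = 362069
T ≈ 85.83 °C

T_f ≈ 85.8 °C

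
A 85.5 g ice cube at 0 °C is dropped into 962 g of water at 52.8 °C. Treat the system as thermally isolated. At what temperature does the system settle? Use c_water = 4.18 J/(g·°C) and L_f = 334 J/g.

T_f ≈ 42.0 °C

Heat gained plus heat lost sum to zero:
latent heat to melt: 85.5×334 = 28557; warm the meltwater: 357.39 T; water: 4021.2(T − 52.8)
4378.6 T = 212317 − 28557 = 183760
T ≈ 41.97 °C. Since T > 0 °C, the all-ice-melts assumption holds.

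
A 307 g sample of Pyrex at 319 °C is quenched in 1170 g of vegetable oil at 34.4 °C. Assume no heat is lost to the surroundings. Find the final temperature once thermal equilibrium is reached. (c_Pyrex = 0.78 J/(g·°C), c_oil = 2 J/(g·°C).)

Let T be the final temperature. ΣQ_i = 0:
307×0.78×(T − 319) + 1170×2×(T − 34.4) = 0
(239.46 + 2340) T = 239.46×319 + 2340×34.4
T = 156884 / 2579.5 = 60.8 °C

T_f ≈ 60.8 °C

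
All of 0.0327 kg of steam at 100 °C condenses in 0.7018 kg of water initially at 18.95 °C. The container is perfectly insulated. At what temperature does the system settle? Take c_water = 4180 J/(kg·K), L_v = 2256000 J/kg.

T_f ≈ 46.6 °C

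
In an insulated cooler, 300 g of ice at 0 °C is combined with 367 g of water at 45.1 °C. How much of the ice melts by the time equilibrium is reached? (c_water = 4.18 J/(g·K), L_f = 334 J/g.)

m_melted ≈ 207 g

Heat available from the water dropping to 0 °C: 367×4.18×45.1 = 69186 J.
To melt every bit of ice: 300×334 = 100200 J.
69186 J < 100200 J, so only part of the ice melts and the system sits at 0 °C.
m_melt = 69186 / L_f = 207.1 g.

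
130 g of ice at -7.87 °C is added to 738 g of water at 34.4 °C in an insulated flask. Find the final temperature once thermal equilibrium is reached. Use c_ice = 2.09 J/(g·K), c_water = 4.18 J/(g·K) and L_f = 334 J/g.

T_f ≈ 16.7 °C

Let T be the final temperature. ΣQ_i = 0:
warm ice to 0 °C: 130·2.09·(0 − (-7.87)) = 2138.3; latent heat to melt: 130·334 = 43420; warm the meltwater: 543.4 T; water cools: 738·4.18·(T − 34.4) = 3084.8(T − 34.4)
3628.2 T = 106118 − 45558 = 60560
T ≈ 16.69 °C. Since T > 0 °C, the all-ice-melts assumption holds.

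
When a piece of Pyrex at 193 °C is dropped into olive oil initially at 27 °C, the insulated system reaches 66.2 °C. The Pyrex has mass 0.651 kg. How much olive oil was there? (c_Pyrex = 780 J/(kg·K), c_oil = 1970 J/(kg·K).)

m ≈ 0.834 kg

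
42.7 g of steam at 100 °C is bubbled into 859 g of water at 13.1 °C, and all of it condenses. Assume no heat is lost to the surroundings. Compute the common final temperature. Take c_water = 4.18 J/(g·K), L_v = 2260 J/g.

Net heat exchanged in the isolated system is zero:
condense steam: −42.7·2260 = −96502
  condensed water 100 °C→T: 178.49(T − 100)
  original water: 3590.6(T − 13.1)
3769.1 T = 96502 + 17849 + 47037 = 161388
T ≈ 42.82 °C, under the boiling point, so the assumption holds.

T_f ≈ 42.8 °C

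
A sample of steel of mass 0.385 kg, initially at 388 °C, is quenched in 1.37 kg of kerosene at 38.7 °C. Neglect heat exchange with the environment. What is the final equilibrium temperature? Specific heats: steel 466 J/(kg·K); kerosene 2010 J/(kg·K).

T_f ≈ 60.1 °C

Conservation of energy gives ΣQ = 0:
0.385·466·(T − 388) + 1.37·2010·(T − 38.7) = 0
179.41(T − 388) + 2753.7(T − 38.7) = 0
2933.1 T = 176179
T = 176179/2933.1 ≈ 60.07 °C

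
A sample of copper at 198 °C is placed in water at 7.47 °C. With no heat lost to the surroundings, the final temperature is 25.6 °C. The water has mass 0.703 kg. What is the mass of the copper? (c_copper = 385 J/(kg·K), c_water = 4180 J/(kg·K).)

|Q_copper| = |Q_water|:
m·385·(198 − 25.6) = 0.703·4180·(25.6 − 7.47)
66374 m = 53276  ⇒  m ≈ 0.8027 kg

m ≈ 0.803 kg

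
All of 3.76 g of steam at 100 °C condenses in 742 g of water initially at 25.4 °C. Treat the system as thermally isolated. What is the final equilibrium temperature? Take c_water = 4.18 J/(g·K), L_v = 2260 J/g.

T_f ≈ 28.5 °C

Taking heat into each body as positive, Σ m c ΔT = 0:
condense steam: −3.76×2260 = −8497.6; condensed water 100 °C→T: 15.72(T − 100); water warms: 742×4.18×(T − 25.4) = 3101.6(T − 25.4)
3117.3 T = 8497.6 + 1571.7 + 78780 = 88849
T ≈ 28.50 °C, under the boiling point, so the assumption holds.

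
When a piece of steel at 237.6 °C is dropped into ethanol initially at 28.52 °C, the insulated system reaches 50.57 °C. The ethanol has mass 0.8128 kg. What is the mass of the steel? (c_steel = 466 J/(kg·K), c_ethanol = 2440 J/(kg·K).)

m ≈ 0.502 kg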